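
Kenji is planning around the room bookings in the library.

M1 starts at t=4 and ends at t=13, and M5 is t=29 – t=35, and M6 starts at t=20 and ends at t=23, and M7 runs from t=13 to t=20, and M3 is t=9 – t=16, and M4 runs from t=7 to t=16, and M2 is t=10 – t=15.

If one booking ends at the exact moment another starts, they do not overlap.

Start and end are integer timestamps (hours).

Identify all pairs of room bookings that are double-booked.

Sorted by start: M1, M4, M3, M2, M7, M6, M5.
M4 starts before M1 ends → M1 and M4 overlap.
M3 starts before M1 ends → M1 and M3 overlap.
M2 starts before M1 ends → M1 and M2 overlap.
M7 starts exactly when M1 ends (back-to-back, no overlap), so nothing later overlaps M1 either.
M3 starts before M4 ends → M4 and M3 overlap.
M2 starts before M4 ends → M4 and M2 overlap.
M7 starts before M4 ends → M4 and M7 overlap.
M6 starts after M4 ends, so nothing later overlaps M4 either.
M2 starts before M3 ends → M3 and M2 overlap.
M7 starts before M3 ends → M3 and M7 overlap.
M6 starts after M3 ends, so nothing later overlaps M3 either.
M7 starts before M2 ends → M2 and M7 overlap.
M6 starts after M2 ends, so nothing later overlaps M2 either.
M6 starts exactly when M7 ends (back-to-back, no overlap), so nothing later overlaps M7 either.
M5 starts after M6 ends.

M1 & M2, M1 & M3, M1 & M4, M2 & M3, M2 & M4, M2 & M7, M3 & M4, M3 & M7, M4 & M7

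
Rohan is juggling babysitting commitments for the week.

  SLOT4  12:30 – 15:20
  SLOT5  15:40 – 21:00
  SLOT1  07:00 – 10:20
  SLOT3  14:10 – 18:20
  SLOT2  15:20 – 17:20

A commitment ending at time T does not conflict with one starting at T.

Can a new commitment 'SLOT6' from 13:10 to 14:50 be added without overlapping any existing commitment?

SLOT1: ends 10:20 at or before SLOT6 starts 13:10 → clear.
SLOT4: starts 12:30 before SLOT6 ends 14:50, and ends 15:20 after SLOT6 starts 13:10 → overlap.
SLOT3: starts 14:10 before SLOT6 ends 14:50, and ends 18:20 after SLOT6 starts 13:10 → overlap.
SLOT2: starts 15:20 at or after SLOT6 ends 14:50 → clear.
SLOT5: starts 15:40 at or after SLOT6 ends 14:50 → clear.
SLOT6 overlaps SLOT3, SLOT4.

No — it overlaps SLOT3, SLOT4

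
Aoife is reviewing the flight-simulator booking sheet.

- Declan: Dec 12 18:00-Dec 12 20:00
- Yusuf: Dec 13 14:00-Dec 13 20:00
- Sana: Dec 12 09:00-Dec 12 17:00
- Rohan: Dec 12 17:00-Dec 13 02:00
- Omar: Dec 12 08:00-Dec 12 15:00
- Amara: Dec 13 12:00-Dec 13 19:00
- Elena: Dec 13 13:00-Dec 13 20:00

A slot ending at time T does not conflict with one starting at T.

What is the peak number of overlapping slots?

Walk through starts and ends in time order (an end at T is processed before a start at T):
Dec 12 08:00 start Omar → 1
Dec 12 09:00 start Sana → 2
Dec 12 15:00 end Omar → 1
Dec 12 17:00 end Sana → 0
Dec 12 17:00 start Rohan → 1
Dec 12 18:00 start Declan → 2
Dec 12 20:00 end Declan → 1
Dec 13 02:00 end Rohan → 0
Dec 13 12:00 start Amara → 1
Dec 13 13:00 start Elena → 2
Dec 13 14:00 start Yusuf → 3
Dec 13 19:00 end Amara → 2
Dec 13 20:00 end Elena → 1
Dec 13 20:00 end Yusuf → 0
Peak is 3, at Dec 13 14:00 (Amara, Elena, Yusuf).

3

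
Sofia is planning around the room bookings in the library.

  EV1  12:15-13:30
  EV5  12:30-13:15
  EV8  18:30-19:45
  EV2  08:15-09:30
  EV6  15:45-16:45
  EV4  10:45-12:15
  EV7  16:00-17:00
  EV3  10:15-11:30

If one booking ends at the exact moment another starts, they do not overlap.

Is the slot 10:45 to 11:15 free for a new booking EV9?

No — it overlaps EV3, EV4

EV2: ends 09:30 at or before EV9 starts 10:45 → clear.
EV3: starts 10:15 before EV9 ends 11:15, and ends 11:30 after EV9 starts 10:45 → overlap.
EV4: starts 10:45 before EV9 ends 11:15, and ends 12:15 after EV9 starts 10:45 → overlap.
EV1: starts 12:15 at or after EV9 ends 11:15 → clear.
EV5: starts 12:30 at or after EV9 ends 11:15 → clear.
EV6: starts 15:45 at or after EV9 ends 11:15 → clear.
EV7: starts 16:00 at or after EV9 ends 11:15 → clear.
EV8: starts 18:30 at or after EV9 ends 11:15 → clear.
EV9 overlaps EV3, EV4.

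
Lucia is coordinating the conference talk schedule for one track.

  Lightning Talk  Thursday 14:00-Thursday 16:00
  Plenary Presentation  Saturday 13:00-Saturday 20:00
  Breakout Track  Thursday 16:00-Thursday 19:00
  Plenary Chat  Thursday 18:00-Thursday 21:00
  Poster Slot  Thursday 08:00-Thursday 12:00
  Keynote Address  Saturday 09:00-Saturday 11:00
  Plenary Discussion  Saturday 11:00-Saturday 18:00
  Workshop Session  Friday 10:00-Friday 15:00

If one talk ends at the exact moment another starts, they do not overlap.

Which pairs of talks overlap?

Check each pair: they overlap iff neither finishes before the other starts.
Sorted by start: Poster Slot, Lightning Talk, Breakout Track, Plenary Chat, Workshop Session, Keynote Address, Plenary Discussion, Plenary Presentation.
Lightning Talk starts after Poster Slot ends, so Poster Slot has no further overlaps.
Breakout Track starts exactly when Lightning Talk ends (back-to-back, no overlap), so Lightning Talk has no further overlaps.
Plenary Chat starts before Breakout Track ends → Breakout Track and Plenary Chat overlap.
Workshop Session starts after Breakout Track ends, so Breakout Track has no further overlaps.
Workshop Session starts after Plenary Chat ends, so Plenary Chat has no further overlaps.
Keynote Address starts after Workshop Session ends, so Workshop Session has no further overlaps.
Plenary Discussion starts exactly when Keynote Address ends (back-to-back, no overlap), so Keynote Address has no further overlaps.
Plenary Presentation starts before Plenary Discussion ends → Plenary Discussion and Plenary Presentation overlap.

Breakout Track & Plenary Chat, Plenary Discussion & Plenary Presentation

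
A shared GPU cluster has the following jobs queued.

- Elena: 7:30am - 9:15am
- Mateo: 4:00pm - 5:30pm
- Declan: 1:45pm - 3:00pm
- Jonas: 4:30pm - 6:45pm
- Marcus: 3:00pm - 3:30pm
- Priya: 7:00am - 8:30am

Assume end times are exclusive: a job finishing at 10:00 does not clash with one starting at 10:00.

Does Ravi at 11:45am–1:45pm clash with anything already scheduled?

No — it doesn't clash with anything

Priya: ends 8:30am at or before Ravi starts 11:45am → clear.
Elena: ends 9:15am at or before Ravi starts 11:45am → clear.
Declan: starts 1:45pm at or after Ravi ends 1:45pm → clear.
Marcus: starts 3:00pm at or after Ravi ends 1:45pm → clear.
Mateo: starts 4:00pm at or after Ravi ends 1:45pm → clear.
Jonas: starts 4:30pm at or after Ravi ends 1:45pm → clear.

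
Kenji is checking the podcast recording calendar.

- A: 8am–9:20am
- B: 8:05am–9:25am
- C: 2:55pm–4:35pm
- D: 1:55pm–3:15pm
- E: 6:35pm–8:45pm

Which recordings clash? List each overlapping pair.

Sorted by start: A, B, D, C, E.
B starts before A ends → A and B overlap.
D starts after A ends, so nothing later overlaps A either.
D starts after B ends, so nothing later overlaps B either.
C starts before D ends → D and C overlap.
E starts after D ends.
E starts after C ends.

A & B, C & D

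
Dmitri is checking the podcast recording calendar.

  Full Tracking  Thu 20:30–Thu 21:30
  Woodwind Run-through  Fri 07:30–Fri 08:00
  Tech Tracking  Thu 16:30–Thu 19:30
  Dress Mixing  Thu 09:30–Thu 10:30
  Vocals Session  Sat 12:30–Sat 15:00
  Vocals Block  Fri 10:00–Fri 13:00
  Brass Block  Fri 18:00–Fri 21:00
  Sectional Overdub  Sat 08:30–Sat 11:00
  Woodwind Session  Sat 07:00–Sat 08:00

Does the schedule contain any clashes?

No

Sorted by start: Dress Mixing, Tech Tracking, Full Tracking, Woodwind Run-through, Vocals Block, Brass Block, Woodwind Session, Sectional Overdub, Vocals Session.
Tech Tracking starts after Dress Mixing ends, so nothing later overlaps Dress Mixing either.
Full Tracking starts after Tech Tracking ends, so nothing later overlaps Tech Tracking either.
Woodwind Run-through starts after Full Tracking ends, so nothing later overlaps Full Tracking either.
Vocals Block starts after Woodwind Run-through ends, so nothing later overlaps Woodwind Run-through either.
Brass Block starts after Vocals Block ends, so nothing later overlaps Vocals Block either.
Woodwind Session starts after Brass Block ends, so nothing later overlaps Brass Block either.
Sectional Overdub starts after Woodwind Session ends, so nothing later overlaps Woodwind Session either.
Vocals Session starts after Sectional Overdub ends.
Every pair is clear; the schedule has no overlaps.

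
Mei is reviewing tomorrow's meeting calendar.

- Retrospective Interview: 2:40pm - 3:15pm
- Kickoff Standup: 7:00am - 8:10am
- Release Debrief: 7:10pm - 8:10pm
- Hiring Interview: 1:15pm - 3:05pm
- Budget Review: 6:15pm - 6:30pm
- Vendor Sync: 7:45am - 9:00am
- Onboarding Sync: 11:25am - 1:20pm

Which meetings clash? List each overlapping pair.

Check each pair: they overlap iff neither finishes before the other starts.
Sorted by start: Kickoff Standup, Vendor Sync, Onboarding Sync, Hiring Interview, Retrospective Interview, Budget Review, Release Debrief.
Vendor Sync starts before Kickoff Standup ends → Kickoff Standup and Vendor Sync overlap.
Onboarding Sync starts after Kickoff Standup ends, so Kickoff Standup has no further overlaps.
Onboarding Sync starts after Vendor Sync ends, so Vendor Sync has no further overlaps.
Hiring Interview starts before Onboarding Sync ends → Onboarding Sync and Hiring Interview overlap.
Retrospective Interview starts after Onboarding Sync ends, so Onboarding Sync has no further overlaps.
Retrospective Interview starts before Hiring Interview ends → Hiring Interview and Retrospective Interview overlap.
Budget Review starts after Hiring Interview ends, so Hiring Interview has no further overlaps.
Budget Review starts after Retrospective Interview ends, so Retrospective Interview has no further overlaps.
Release Debrief starts after Budget Review ends.

Hiring Interview & Onboarding Sync, Hiring Interview & Retrospective Interview, Kickoff Standup & Vendor Sync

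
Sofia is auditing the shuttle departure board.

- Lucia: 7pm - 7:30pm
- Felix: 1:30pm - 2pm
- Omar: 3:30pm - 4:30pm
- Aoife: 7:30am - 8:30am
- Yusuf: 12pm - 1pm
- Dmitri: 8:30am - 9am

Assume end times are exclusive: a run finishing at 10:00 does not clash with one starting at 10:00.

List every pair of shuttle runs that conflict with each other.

no overlapping pairs

Sorted by start: Aoife, Dmitri, Yusuf, Felix, Omar, Lucia.
Dmitri starts exactly when Aoife ends (back-to-back, no overlap), so Aoife has no further overlaps.
Yusuf starts after Dmitri ends, so Dmitri has no further overlaps.
Felix starts after Yusuf ends, so Yusuf has no further overlaps.
Omar starts after Felix ends, so Felix has no further overlaps.
Lucia starts after Omar ends.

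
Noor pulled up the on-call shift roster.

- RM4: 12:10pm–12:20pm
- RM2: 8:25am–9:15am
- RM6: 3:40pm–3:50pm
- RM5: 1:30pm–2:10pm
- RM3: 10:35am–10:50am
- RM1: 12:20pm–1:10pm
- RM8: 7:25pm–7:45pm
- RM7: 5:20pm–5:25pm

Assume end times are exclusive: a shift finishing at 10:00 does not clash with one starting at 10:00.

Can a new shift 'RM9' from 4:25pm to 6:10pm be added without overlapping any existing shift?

No — it overlaps RM7

RM2: ends 9:15am at or before RM9 starts 4:25pm → clear.
RM3: ends 10:50am at or before RM9 starts 4:25pm → clear.
RM4: ends 12:20pm at or before RM9 starts 4:25pm → clear.
RM1: ends 1:10pm at or before RM9 starts 4:25pm → clear.
RM5: ends 2:10pm at or before RM9 starts 4:25pm → clear.
RM6: ends 3:50pm at or before RM9 starts 4:25pm → clear.
RM7: starts 5:20pm before RM9 ends 6:10pm, and ends 5:25pm after RM9 starts 4:25pm → overlap.
RM8: starts 7:25pm at or after RM9 ends 6:10pm → clear.
RM9 overlaps RM7.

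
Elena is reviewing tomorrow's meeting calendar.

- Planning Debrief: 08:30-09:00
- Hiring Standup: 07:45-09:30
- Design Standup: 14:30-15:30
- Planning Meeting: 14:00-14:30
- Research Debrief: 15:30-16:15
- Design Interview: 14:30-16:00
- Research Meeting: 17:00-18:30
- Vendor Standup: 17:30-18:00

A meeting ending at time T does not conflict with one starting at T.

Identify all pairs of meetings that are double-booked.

Sorted by start: Hiring Standup, Planning Debrief, Planning Meeting, Design Standup, Design Interview, Research Debrief, Research Meeting, Vendor Standup.
Planning Debrief starts before Hiring Standup ends → Hiring Standup and Planning Debrief overlap.
Planning Meeting starts after Hiring Standup ends, so Hiring Standup has no further overlaps.
Planning Meeting starts after Planning Debrief ends, so Planning Debrief has no further overlaps.
Design Standup starts exactly when Planning Meeting ends (back-to-back, no overlap), so Planning Meeting has no further overlaps.
Design Interview starts before Design Standup ends → Design Standup and Design Interview overlap.
Research Debrief starts exactly when Design Standup ends (back-to-back, no overlap), so Design Standup has no further overlaps.
Research Debrief starts before Design Interview ends → Design Interview and Research Debrief overlap.
Research Meeting starts after Design Interview ends, so Design Interview has no further overlaps.
Research Meeting starts after Research Debrief ends, so Research Debrief has no further overlaps.
Vendor Standup starts before Research Meeting ends → Research Meeting and Vendor Standup overlap.

Design Interview & Design Standup, Design Interview & Research Debrief, Hiring Standup & Planning Debrief, Research Meeting & Vendor Standup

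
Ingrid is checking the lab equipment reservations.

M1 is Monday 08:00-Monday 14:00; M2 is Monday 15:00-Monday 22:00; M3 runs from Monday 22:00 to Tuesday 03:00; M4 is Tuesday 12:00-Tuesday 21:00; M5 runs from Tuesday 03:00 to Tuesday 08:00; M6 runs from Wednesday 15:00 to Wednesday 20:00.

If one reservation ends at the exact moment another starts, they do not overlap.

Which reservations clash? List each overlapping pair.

Two intervals overlap when each starts before the other ends.
Sorted by start: M1, M2, M3, M5, M4, M6.
M2 starts after M1 ends; M1 is clear from here.
M3 starts exactly when M2 ends (back-to-back, no overlap); M2 is clear from here.
M5 starts exactly when M3 ends (back-to-back, no overlap); M3 is clear from here.
M4 starts after M5 ends; M5 is clear from here.
M6 starts after M4 ends.

no conflicts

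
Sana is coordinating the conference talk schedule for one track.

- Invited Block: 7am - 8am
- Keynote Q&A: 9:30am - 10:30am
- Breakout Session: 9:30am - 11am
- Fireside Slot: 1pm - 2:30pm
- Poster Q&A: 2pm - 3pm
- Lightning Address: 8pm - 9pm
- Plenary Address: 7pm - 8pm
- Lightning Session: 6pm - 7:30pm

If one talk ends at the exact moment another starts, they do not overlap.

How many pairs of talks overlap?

3

Sorted by start: Invited Block, Keynote Q&A, Breakout Session, Fireside Slot, Poster Q&A, Lightning Session, Plenary Address, Lightning Address.
Keynote Q&A starts after Invited Block ends — done with Invited Block.
Breakout Session starts before Keynote Q&A ends → Keynote Q&A and Breakout Session overlap.
Fireside Slot starts after Keynote Q&A ends — done with Keynote Q&A.
Fireside Slot starts after Breakout Session ends — done with Breakout Session.
Poster Q&A starts before Fireside Slot ends → Fireside Slot and Poster Q&A overlap.
Lightning Session starts after Fireside Slot ends — done with Fireside Slot.
Lightning Session starts after Poster Q&A ends — done with Poster Q&A.
Plenary Address starts before Lightning Session ends → Lightning Session and Plenary Address overlap.
Lightning Address starts after Lightning Session ends.
Lightning Address starts exactly when Plenary Address ends (back-to-back, no overlap).
Overlapping pairs: Breakout Session & Keynote Q&A, Fireside Slot & Poster Q&A, Lightning Session & Plenary Address — 3 in total.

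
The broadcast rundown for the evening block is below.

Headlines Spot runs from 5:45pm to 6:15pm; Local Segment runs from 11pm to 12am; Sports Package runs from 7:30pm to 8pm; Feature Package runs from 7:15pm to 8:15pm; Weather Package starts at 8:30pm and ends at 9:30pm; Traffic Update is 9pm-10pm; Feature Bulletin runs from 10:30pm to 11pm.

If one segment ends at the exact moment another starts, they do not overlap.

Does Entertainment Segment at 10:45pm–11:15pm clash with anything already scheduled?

Yes — it overlaps Feature Bulletin, Local Segment

Headlines Spot: ends 6:15pm at or before Entertainment Segment starts 10:45pm → clear.
Feature Package: ends 8:15pm at or before Entertainment Segment starts 10:45pm → clear.
Sports Package: ends 8pm at or before Entertainment Segment starts 10:45pm → clear.
Weather Package: ends 9:30pm at or before Entertainment Segment starts 10:45pm → clear.
Traffic Update: ends 10pm at or before Entertainment Segment starts 10:45pm → clear.
Feature Bulletin: starts 10:30pm before Entertainment Segment ends 11:15pm, and ends 11pm after Entertainment Segment starts 10:45pm → overlap.
Local Segment: starts 11pm before Entertainment Segment ends 11:15pm, and ends 12am after Entertainment Segment starts 10:45pm → overlap.
Entertainment Segment overlaps Local Segment, Feature Bulletin.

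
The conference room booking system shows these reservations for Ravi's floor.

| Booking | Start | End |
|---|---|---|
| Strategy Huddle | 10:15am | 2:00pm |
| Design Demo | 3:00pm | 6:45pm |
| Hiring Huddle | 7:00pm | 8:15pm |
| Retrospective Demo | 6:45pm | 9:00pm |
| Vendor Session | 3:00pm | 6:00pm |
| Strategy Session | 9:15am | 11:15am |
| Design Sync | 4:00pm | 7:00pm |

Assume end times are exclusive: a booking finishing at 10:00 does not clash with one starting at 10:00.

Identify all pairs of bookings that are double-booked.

Sorted by start: Strategy Session, Strategy Huddle, Vendor Session, Design Demo, Design Sync, Retrospective Demo, Hiring Huddle.
Strategy Huddle starts before Strategy Session ends → Strategy Session and Strategy Huddle overlap.
Vendor Session starts after Strategy Session ends — done with Strategy Session.
Vendor Session starts after Strategy Huddle ends — done with Strategy Huddle.
Design Demo starts before Vendor Session ends → Vendor Session and Design Demo overlap.
Design Sync starts before Vendor Session ends → Vendor Session and Design Sync overlap.
Retrospective Demo starts after Vendor Session ends — done with Vendor Session.
Design Sync starts before Design Demo ends → Design Demo and Design Sync overlap.
Retrospective Demo starts exactly when Design Demo ends (back-to-back, no overlap) — done with Design Demo.
Retrospective Demo starts before Design Sync ends → Design Sync and Retrospective Demo overlap.
Hiring Huddle starts exactly when Design Sync ends (back-to-back, no overlap).
Hiring Huddle starts before Retrospective Demo ends → Retrospective Demo and Hiring Huddle overlap.

Design Demo & Design Sync, Design Demo & Vendor Session, Design Sync & Retrospective Demo, Design Sync & Vendor Session, Hiring Huddle & Retrospective Demo, Strategy Huddle & Strategy Session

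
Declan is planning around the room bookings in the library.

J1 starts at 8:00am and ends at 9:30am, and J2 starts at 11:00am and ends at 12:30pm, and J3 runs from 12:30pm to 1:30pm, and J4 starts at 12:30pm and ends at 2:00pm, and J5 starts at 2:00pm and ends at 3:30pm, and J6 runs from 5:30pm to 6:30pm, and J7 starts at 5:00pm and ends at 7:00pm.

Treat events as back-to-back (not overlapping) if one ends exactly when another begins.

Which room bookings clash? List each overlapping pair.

J3 & J4, J6 & J7

Two intervals overlap when each starts before the other ends.
Sorted by start: J1, J2, J3, J4, J5, J7, J6.
J2 starts after J1 ends, so J1 has no further overlaps.
J3 starts exactly when J2 ends (back-to-back, no overlap), so J2 has no further overlaps.
J4 starts before J3 ends → J3 and J4 overlap.
J5 starts after J3 ends, so J3 has no further overlaps.
J5 starts exactly when J4 ends (back-to-back, no overlap), so J4 has no further overlaps.
J7 starts after J5 ends, so J5 has no further overlaps.
J6 starts before J7 ends → J7 and J6 overlap.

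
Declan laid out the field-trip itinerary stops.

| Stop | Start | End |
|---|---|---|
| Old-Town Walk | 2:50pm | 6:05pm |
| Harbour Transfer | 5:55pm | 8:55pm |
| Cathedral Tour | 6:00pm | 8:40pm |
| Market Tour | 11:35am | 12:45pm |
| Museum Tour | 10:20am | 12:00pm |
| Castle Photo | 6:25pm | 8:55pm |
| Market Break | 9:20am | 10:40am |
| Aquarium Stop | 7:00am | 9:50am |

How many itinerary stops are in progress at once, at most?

Sweep the timeline, counting +1 at each start and −1 at each end (ends before starts at a tie):
7:00am start Aquarium Stop → 1
9:20am start Market Break → 2
9:50am end Aquarium Stop → 1
10:20am start Museum Tour → 2
10:40am end Market Break → 1
11:35am start Market Tour → 2
12:00pm end Museum Tour → 1
12:45pm end Market Tour → 0
2:50pm start Old-Town Walk → 1
5:55pm start Harbour Transfer → 2
6:00pm start Cathedral Tour → 3
6:05pm end Old-Town Walk → 2
6:25pm start Castle Photo → 3
8:40pm end Cathedral Tour → 2
8:55pm end Castle Photo → 1
8:55pm end Harbour Transfer → 0
Peak is 3, at 6:00pm (Cathedral Tour, Harbour Transfer, Old-Town Walk).

3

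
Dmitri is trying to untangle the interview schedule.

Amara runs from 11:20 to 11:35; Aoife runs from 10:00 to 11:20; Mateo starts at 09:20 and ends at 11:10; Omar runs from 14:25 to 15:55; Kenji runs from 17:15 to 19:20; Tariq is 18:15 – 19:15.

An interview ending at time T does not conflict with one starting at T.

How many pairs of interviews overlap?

2

Two intervals overlap when each starts before the other ends.
Sorted by start: Mateo, Aoife, Amara, Omar, Kenji, Tariq.
Aoife starts before Mateo ends → Mateo and Aoife overlap.
Amara starts after Mateo ends, so Mateo has no further overlaps.
Amara starts exactly when Aoife ends (back-to-back, no overlap), so Aoife has no further overlaps.
Omar starts after Amara ends, so Amara has no further overlaps.
Kenji starts after Omar ends, so Omar has no further overlaps.
Tariq starts before Kenji ends → Kenji and Tariq overlap.
Overlapping pairs: Aoife & Mateo, Kenji & Tariq — 2 in total.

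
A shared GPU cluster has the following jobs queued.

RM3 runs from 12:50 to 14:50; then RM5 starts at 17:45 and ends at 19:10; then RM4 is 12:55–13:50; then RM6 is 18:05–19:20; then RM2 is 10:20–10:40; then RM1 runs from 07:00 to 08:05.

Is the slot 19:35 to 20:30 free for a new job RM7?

Yes — the slot is free

RM1: ends 08:05 at or before RM7 starts 19:35 → clear.
RM2: ends 10:40 at or before RM7 starts 19:35 → clear.
RM3: ends 14:50 at or before RM7 starts 19:35 → clear.
RM4: ends 13:50 at or before RM7 starts 19:35 → clear.
RM5: ends 19:10 at or before RM7 starts 19:35 → clear.
RM6: ends 19:20 at or before RM7 starts 19:35 → clear.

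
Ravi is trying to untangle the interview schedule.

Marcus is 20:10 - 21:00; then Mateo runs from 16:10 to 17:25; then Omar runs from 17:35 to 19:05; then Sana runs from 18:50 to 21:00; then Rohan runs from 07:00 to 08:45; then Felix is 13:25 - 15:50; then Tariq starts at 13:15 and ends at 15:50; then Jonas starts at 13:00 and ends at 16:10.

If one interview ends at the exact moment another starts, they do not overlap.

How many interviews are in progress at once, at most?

3

Sort all start/end points and keep a running count:
07:00 start Rohan → 1
08:45 end Rohan → 0
13:00 start Jonas → 1
13:15 start Tariq → 2
13:25 start Felix → 3
15:50 end Felix → 2
15:50 end Tariq → 1
16:10 end Jonas → 0
16:10 start Mateo → 1
17:25 end Mateo → 0
17:35 start Omar → 1
18:50 start Sana → 2
19:05 end Omar → 1
20:10 start Marcus → 2
21:00 end Marcus → 1
21:00 end Sana → 0
Peak is 3, at 13:25 (Felix, Jonas, Tariq).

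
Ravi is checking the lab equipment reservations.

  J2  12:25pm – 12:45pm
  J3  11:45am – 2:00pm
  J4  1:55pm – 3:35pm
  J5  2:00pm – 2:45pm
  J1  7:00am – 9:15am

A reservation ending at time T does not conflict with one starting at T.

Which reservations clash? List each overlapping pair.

Two intervals overlap when each starts before the other ends.
Sorted by start: J1, J3, J2, J4, J5.
J3 starts after J1 ends; J1 is clear from here.
J2 starts before J3 ends → J3 and J2 overlap.
J4 starts before J3 ends → J3 and J4 overlap.
J5 starts exactly when J3 ends (back-to-back, no overlap).
J4 starts after J2 ends; J2 is clear from here.
J5 starts before J4 ends → J4 and J5 overlap.

J2 & J3, J3 & J4, J4 & J5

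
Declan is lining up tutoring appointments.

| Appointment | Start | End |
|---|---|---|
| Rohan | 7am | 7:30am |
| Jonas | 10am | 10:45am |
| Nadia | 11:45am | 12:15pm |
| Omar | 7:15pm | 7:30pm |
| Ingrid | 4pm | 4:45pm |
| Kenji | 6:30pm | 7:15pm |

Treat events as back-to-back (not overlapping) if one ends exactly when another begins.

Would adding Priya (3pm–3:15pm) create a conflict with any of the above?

No — it doesn't clash with anything

Rohan: ends 7:30am at or before Priya starts 3pm → clear.
Jonas: ends 10:45am at or before Priya starts 3pm → clear.
Nadia: ends 12:15pm at or before Priya starts 3pm → clear.
Ingrid: starts 4pm at or after Priya ends 3:15pm → clear.
Kenji: starts 6:30pm at or after Priya ends 3:15pm → clear.
Omar: starts 7:15pm at or after Priya ends 3:15pm → clear.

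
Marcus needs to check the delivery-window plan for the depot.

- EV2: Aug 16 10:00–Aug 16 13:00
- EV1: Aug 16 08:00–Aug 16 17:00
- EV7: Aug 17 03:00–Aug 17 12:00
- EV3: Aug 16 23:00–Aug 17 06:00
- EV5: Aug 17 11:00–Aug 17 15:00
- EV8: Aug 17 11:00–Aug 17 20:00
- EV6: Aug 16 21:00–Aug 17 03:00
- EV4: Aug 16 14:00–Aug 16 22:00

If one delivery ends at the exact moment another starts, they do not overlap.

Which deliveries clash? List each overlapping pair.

Sorted by start: EV1, EV2, EV4, EV6, EV3, EV7, EV5, EV8.
EV2 starts before EV1 ends → EV1 and EV2 overlap.
EV4 starts before EV1 ends → EV1 and EV4 overlap.
EV6 starts after EV1 ends, so nothing later overlaps EV1 either.
EV4 starts after EV2 ends, so nothing later overlaps EV2 either.
EV6 starts before EV4 ends → EV4 and EV6 overlap.
EV3 starts after EV4 ends, so nothing later overlaps EV4 either.
EV3 starts before EV6 ends → EV6 and EV3 overlap.
EV7 starts exactly when EV6 ends (back-to-back, no overlap), so nothing later overlaps EV6 either.
EV7 starts before EV3 ends → EV3 and EV7 overlap.
EV5 starts after EV3 ends, so nothing later overlaps EV3 either.
EV5 starts before EV7 ends → EV7 and EV5 overlap.
EV8 starts before EV7 ends → EV7 and EV8 overlap.
EV8 starts before EV5 ends → EV5 and EV8 overlap.

EV1 & EV2, EV1 & EV4, EV3 & EV6, EV3 & EV7, EV4 & EV6, EV5 & EV7, EV5 & EV8, EV7 & EV8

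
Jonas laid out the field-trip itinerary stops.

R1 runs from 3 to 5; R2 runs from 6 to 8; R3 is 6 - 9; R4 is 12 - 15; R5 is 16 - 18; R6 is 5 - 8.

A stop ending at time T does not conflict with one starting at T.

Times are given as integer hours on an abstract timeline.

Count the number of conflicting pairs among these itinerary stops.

Sorted by start: R1, R6, R2, R3, R4, R5.
R6 starts exactly when R1 ends (back-to-back, no overlap), so R1 has no further overlaps.
R2 starts before R6 ends → R6 and R2 overlap.
R3 starts before R6 ends → R6 and R3 overlap.
R4 starts after R6 ends, so R6 has no further overlaps.
R3 starts before R2 ends → R2 and R3 overlap.
R4 starts after R2 ends, so R2 has no further overlaps.
R4 starts after R3 ends, so R3 has no further overlaps.
R5 starts after R4 ends.
Overlapping pairs: R2 & R3, R2 & R6, R3 & R6 — 3 in total.

3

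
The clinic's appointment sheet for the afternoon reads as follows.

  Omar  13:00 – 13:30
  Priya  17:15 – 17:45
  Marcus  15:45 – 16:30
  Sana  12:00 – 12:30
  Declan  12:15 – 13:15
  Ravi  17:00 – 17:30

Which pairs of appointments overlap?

Declan & Omar, Declan & Sana, Priya & Ravi

Sorted by start: Sana, Declan, Omar, Marcus, Ravi, Priya.
Declan starts before Sana ends → Sana and Declan overlap.
Omar starts after Sana ends — done with Sana.
Omar starts before Declan ends → Declan and Omar overlap.
Marcus starts after Declan ends — done with Declan.
Marcus starts after Omar ends — done with Omar.
Ravi starts after Marcus ends — done with Marcus.
Priya starts before Ravi ends → Ravi and Priya overlap.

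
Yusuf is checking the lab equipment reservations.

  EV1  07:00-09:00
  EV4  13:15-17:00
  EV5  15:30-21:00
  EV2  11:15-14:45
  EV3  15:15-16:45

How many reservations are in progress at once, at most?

Walk through starts and ends in time order (an end at T is processed before a start at T):
07:00 start EV1 → 1
09:00 end EV1 → 0
11:15 start EV2 → 1
13:15 start EV4 → 2
14:45 end EV2 → 1
15:15 start EV3 → 2
15:30 start EV5 → 3
16:45 end EV3 → 2
17:00 end EV4 → 1
21:00 end EV5 → 0
Peak is 3, at 15:30 (EV3, EV4, EV5).

3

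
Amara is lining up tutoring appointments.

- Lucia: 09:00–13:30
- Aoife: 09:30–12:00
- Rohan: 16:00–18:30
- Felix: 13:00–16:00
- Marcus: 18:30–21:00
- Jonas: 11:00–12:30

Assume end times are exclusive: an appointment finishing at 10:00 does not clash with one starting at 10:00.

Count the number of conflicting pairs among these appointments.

Sorted by start: Lucia, Aoife, Jonas, Felix, Rohan, Marcus.
Aoife starts before Lucia ends → Lucia and Aoife overlap.
Jonas starts before Lucia ends → Lucia and Jonas overlap.
Felix starts before Lucia ends → Lucia and Felix overlap.
Rohan starts after Lucia ends, so nothing later overlaps Lucia either.
Jonas starts before Aoife ends → Aoife and Jonas overlap.
Felix starts after Aoife ends, so nothing later overlaps Aoife either.
Felix starts after Jonas ends, so nothing later overlaps Jonas either.
Rohan starts exactly when Felix ends (back-to-back, no overlap), so nothing later overlaps Felix either.
Marcus starts exactly when Rohan ends (back-to-back, no overlap).
Overlapping pairs: Aoife & Jonas, Aoife & Lucia, Felix & Lucia, Jonas & Lucia — 4 in total.

4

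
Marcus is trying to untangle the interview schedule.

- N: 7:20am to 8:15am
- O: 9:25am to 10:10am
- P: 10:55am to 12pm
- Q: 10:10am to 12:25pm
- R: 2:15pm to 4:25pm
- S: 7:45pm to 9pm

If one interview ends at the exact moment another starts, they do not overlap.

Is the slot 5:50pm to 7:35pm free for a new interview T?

Yes — the slot is free

N: ends 8:15am at or before T starts 5:50pm → clear.
O: ends 10:10am at or before T starts 5:50pm → clear.
Q: ends 12:25pm at or before T starts 5:50pm → clear.
P: ends 12pm at or before T starts 5:50pm → clear.
R: ends 4:25pm at or before T starts 5:50pm → clear.
S: starts 7:45pm at or after T ends 7:35pm → clear.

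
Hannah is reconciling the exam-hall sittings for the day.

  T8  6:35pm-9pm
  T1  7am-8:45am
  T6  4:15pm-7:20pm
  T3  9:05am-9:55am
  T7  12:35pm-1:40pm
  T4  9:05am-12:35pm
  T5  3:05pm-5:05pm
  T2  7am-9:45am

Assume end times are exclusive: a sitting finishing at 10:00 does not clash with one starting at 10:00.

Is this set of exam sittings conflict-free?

No

Two intervals overlap when each starts before the other ends.
Sorted by start: T1, T2, T3, T4, T7, T5, T6, T8.
T2 starts before T1 ends → T1 and T2 overlap.
That's a conflict, so the schedule is not conflict-free.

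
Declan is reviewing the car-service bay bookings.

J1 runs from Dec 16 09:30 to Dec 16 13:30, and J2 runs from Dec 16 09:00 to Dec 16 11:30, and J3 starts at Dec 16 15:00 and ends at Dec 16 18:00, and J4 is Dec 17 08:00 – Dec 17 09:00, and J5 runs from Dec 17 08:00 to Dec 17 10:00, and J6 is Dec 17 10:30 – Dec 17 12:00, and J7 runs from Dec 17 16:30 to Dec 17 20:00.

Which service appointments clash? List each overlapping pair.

Sorted by start: J2, J1, J3, J4, J5, J6, J7.
J1 starts before J2 ends → J2 and J1 overlap.
J3 starts after J2 ends; J2 is clear from here.
J3 starts after J1 ends; J1 is clear from here.
J4 starts after J3 ends; J3 is clear from here.
J5 starts before J4 ends → J4 and J5 overlap.
J6 starts after J4 ends; J4 is clear from here.
J6 starts after J5 ends; J5 is clear from here.
J7 starts after J6 ends.

J1 & J2, J4 & J5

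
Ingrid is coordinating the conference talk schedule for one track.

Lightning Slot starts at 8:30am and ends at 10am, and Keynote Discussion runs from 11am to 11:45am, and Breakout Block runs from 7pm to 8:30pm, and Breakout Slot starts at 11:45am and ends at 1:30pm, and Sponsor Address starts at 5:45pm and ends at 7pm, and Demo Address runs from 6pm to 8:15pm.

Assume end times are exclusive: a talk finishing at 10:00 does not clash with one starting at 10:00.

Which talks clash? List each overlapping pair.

Two intervals overlap when each starts before the other ends.
Sorted by start: Lightning Slot, Keynote Discussion, Breakout Slot, Sponsor Address, Demo Address, Breakout Block.
Keynote Discussion starts after Lightning Slot ends — done with Lightning Slot.
Breakout Slot starts exactly when Keynote Discussion ends (back-to-back, no overlap) — done with Keynote Discussion.
Sponsor Address starts after Breakout Slot ends — done with Breakout Slot.
Demo Address starts before Sponsor Address ends → Sponsor Address and Demo Address overlap.
Breakout Block starts exactly when Sponsor Address ends (back-to-back, no overlap).
Breakout Block starts before Demo Address ends → Demo Address and Breakout Block overlap.

Breakout Block & Demo Address, Demo Address & Sponsor Address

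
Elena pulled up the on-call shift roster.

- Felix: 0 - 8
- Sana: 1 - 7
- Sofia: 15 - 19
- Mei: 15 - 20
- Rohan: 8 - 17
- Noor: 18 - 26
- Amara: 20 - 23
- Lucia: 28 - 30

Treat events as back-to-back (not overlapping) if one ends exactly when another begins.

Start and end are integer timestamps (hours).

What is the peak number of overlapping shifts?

Sweep the timeline, counting +1 at each start and −1 at each end (ends before starts at a tie):
0 start Felix → 1
1 start Sana → 2
7 end Sana → 1
8 end Felix → 0
8 start Rohan → 1
15 start Mei → 2
15 start Sofia → 3
17 end Rohan → 2
18 start Noor → 3
19 end Sofia → 2
20 end Mei → 1
20 start Amara → 2
23 end Amara → 1
26 end Noor → 0
28 start Lucia → 1
30 end Lucia → 0
Peak is 3, at 15 (Mei, Rohan, Sofia).

3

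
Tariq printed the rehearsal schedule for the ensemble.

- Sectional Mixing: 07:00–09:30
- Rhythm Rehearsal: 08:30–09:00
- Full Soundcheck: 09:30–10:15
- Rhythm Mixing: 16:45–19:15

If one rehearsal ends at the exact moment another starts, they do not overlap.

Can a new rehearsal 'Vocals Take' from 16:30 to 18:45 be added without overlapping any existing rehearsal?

No — it overlaps Rhythm Mixing

Sectional Mixing: ends 09:30 at or before Vocals Take starts 16:30 → clear.
Rhythm Rehearsal: ends 09:00 at or before Vocals Take starts 16:30 → clear.
Full Soundcheck: ends 10:15 at or before Vocals Take starts 16:30 → clear.
Rhythm Mixing: starts 16:45 before Vocals Take ends 18:45, and ends 19:15 after Vocals Take starts 16:30 → overlap.
Vocals Take overlaps Rhythm Mixing.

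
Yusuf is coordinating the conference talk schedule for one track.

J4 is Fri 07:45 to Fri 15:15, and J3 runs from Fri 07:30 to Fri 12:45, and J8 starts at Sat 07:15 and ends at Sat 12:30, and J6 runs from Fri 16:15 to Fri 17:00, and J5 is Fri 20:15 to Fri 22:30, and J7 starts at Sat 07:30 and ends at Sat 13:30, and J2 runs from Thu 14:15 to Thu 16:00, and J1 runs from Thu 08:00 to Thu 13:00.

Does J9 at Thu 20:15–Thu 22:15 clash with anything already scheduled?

J1: ends Thu 13:00 at or before J9 starts Thu 20:15 → clear.
J2: ends Thu 16:00 at or before J9 starts Thu 20:15 → clear.
J3: starts Fri 07:30 at or after J9 ends Thu 22:15 → clear.
J4: starts Fri 07:45 at or after J9 ends Thu 22:15 → clear.
J6: starts Fri 16:15 at or after J9 ends Thu 22:15 → clear.
J5: starts Fri 20:15 at or after J9 ends Thu 22:15 → clear.
J8: starts Sat 07:15 at or after J9 ends Thu 22:15 → clear.
J7: starts Sat 07:30 at or after J9 ends Thu 22:15 → clear.

No — it doesn't clash with anything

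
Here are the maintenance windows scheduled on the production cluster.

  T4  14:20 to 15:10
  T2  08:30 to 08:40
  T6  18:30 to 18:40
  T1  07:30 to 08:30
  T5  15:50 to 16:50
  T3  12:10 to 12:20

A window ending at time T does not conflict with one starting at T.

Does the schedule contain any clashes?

Sorted by start: T1, T2, T3, T4, T5, T6.
T2 starts exactly when T1 ends (back-to-back, no overlap), so T1 has no further overlaps.
T3 starts after T2 ends, so T2 has no further overlaps.
T4 starts after T3 ends, so T3 has no further overlaps.
T5 starts after T4 ends, so T4 has no further overlaps.
T6 starts after T5 ends.
Every pair is clear; the schedule has no overlaps.

No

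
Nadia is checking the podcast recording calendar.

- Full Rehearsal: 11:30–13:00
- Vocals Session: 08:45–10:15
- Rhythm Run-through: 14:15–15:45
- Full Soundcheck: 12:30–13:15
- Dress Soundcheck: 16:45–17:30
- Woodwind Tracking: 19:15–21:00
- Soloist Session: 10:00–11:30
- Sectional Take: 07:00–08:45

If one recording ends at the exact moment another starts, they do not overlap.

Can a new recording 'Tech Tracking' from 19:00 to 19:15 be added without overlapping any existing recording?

Yes — the slot is free

Sectional Take: ends 08:45 at or before Tech Tracking starts 19:00 → clear.
Vocals Session: ends 10:15 at or before Tech Tracking starts 19:00 → clear.
Soloist Session: ends 11:30 at or before Tech Tracking starts 19:00 → clear.
Full Rehearsal: ends 13:00 at or before Tech Tracking starts 19:00 → clear.
Full Soundcheck: ends 13:15 at or before Tech Tracking starts 19:00 → clear.
Rhythm Run-through: ends 15:45 at or before Tech Tracking starts 19:00 → clear.
Dress Soundcheck: ends 17:30 at or before Tech Tracking starts 19:00 → clear.
Woodwind Tracking: starts 19:15 at or after Tech Tracking ends 19:15 → clear.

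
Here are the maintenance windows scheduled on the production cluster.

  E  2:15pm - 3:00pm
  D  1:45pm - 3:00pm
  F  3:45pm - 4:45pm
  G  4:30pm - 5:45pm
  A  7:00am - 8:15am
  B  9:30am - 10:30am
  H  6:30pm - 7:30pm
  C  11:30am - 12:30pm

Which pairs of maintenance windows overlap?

Two intervals overlap when each starts before the other ends.
Sorted by start: A, B, C, D, E, F, G, H.
B starts after A ends, so nothing later overlaps A either.
C starts after B ends, so nothing later overlaps B either.
D starts after C ends, so nothing later overlaps C either.
E starts before D ends → D and E overlap.
F starts after D ends, so nothing later overlaps D either.
F starts after E ends, so nothing later overlaps E either.
G starts before F ends → F and G overlap.
H starts after F ends.
H starts after G ends.

D & E, F & G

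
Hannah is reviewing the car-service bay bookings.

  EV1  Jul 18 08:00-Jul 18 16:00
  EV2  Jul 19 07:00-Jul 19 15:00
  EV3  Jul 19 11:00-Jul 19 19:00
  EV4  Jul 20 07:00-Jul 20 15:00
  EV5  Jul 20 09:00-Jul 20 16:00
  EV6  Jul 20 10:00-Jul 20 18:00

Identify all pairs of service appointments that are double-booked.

Sorted by start: EV1, EV2, EV3, EV4, EV5, EV6.
EV2 starts after EV1 ends; EV1 is clear from here.
EV3 starts before EV2 ends → EV2 and EV3 overlap.
EV4 starts after EV2 ends; EV2 is clear from here.
EV4 starts after EV3 ends; EV3 is clear from here.
EV5 starts before EV4 ends → EV4 and EV5 overlap.
EV6 starts before EV4 ends → EV4 and EV6 overlap.
EV6 starts before EV5 ends → EV5 and EV6 overlap.

EV2 & EV3, EV4 & EV5, EV4 & EV6, EV5 & EV6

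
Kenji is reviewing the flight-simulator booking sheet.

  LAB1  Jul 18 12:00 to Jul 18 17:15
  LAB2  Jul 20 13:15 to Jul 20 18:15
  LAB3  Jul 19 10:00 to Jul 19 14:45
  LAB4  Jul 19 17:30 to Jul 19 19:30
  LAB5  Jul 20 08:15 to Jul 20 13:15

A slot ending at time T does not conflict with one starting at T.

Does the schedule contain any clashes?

No

Two intervals overlap when each starts before the other ends.
Sorted by start: LAB1, LAB3, LAB4, LAB5, LAB2.
LAB3 starts after LAB1 ends, so LAB1 has no further overlaps.
LAB4 starts after LAB3 ends, so LAB3 has no further overlaps.
LAB5 starts after LAB4 ends, so LAB4 has no further overlaps.
LAB2 starts exactly when LAB5 ends (back-to-back, no overlap).
Every pair is clear; the schedule has no overlaps.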